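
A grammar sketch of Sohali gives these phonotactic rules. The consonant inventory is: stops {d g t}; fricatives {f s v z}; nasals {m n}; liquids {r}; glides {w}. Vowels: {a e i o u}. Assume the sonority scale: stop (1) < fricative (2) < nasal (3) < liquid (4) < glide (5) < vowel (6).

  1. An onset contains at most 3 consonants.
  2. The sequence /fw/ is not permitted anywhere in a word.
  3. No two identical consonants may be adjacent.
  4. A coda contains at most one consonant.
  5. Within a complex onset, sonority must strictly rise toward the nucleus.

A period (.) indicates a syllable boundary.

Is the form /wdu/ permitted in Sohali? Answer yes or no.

/wdu/ — violates constraint 5: syllable 1 onset /wd/: /w/ (glide, 5) → /d/ (stop, 1) does not rise → not permitted

no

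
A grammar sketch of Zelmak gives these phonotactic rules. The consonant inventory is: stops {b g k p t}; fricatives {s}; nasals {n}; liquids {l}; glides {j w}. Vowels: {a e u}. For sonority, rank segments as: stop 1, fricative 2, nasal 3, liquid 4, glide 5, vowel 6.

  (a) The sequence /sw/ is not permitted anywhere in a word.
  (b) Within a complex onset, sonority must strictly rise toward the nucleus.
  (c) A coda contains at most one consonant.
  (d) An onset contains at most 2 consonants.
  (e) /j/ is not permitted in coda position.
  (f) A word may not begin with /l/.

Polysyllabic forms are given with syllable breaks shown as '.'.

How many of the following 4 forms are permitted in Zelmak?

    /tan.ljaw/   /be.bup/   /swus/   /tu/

3

/tan.ljaw/ — σ1 onset /t/, coda /n/ ok; σ2 onset /lj/ (4→5 rises), coda /w/ ok → permitted
/be.bup/ — σ1 onset /b/, coda /∅/ ok; σ2 onset /b/, coda /p/ ok → permitted
/swus/ — violates constraint (a): contains banned sequence /sw/ → not permitted
/tu/ — σ1 onset /t/, coda /∅/ ok → permitted
Permitted: /tan.ljaw/, /be.bup/, /tu/ → 3.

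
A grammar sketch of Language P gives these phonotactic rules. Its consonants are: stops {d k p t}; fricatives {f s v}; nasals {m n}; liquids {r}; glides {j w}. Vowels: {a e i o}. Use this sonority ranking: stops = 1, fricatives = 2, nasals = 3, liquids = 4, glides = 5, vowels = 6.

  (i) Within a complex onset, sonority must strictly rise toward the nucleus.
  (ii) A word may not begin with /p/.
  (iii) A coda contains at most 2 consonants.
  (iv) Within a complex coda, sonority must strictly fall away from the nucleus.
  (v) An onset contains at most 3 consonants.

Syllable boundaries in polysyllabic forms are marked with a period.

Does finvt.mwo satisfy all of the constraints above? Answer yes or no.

no

finvt.mwo — violates constraint (iii): syllable 1 coda /nvt/ has 3 consonants (> 2) → not permitted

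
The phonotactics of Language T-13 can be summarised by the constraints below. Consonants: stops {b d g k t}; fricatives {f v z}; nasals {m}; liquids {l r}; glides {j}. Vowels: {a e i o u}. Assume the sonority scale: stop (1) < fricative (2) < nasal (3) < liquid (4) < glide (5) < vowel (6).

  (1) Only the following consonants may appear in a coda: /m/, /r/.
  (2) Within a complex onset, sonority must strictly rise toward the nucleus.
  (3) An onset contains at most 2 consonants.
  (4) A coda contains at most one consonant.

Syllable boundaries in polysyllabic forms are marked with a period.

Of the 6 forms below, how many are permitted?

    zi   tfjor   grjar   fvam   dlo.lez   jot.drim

1

zi — σ1 onset /z/, coda /∅/ ok → permitted
tfjor — violates constraint 3: syllable 1 onset /tfj/ has 3 consonants (> 2) → not permitted
grjar — violates constraint 3: syllable 1 onset /grj/ has 3 consonants (> 2) → not permitted
fvam — violates constraint 2: syllable 1 onset /fv/: /f/ (fricative, 2) → /v/ (fricative, 2) does not rise → not permitted
dlo.lez — violates constraint 1: syllable 2 coda contains /z/, which is not a licensed coda consonant → not permitted
jot.drim — violates constraint 1: syllable 1 coda contains /t/, which is not a licensed coda consonant → not permitted
Permitted: zi → 1.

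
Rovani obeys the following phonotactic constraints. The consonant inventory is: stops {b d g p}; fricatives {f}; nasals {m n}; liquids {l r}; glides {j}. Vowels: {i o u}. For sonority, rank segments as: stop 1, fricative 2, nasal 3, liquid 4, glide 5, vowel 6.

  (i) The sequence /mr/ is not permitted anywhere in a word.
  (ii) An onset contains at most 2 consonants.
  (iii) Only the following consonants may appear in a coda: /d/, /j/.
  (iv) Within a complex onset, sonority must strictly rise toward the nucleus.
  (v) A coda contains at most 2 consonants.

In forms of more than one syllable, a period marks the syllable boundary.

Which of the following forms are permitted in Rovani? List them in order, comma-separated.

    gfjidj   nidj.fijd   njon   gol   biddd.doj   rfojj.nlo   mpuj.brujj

nidj.fijd

gfjidj — violates constraint (ii): syllable 1 onset /gfj/ has 3 consonants (> 2) → not permitted
nidj.fijd — σ1 onset /n/, coda /dj/ (2C) ok; σ2 onset /f/, coda /jd/ (2C) ok → permitted
njon — violates constraint (iii): syllable 1 coda contains /n/, which is not a licensed coda consonant → not permitted
gol — violates constraint (iii): syllable 1 coda contains /l/, which is not a licensed coda consonant → not permitted
biddd.doj — violates constraint (v): syllable 1 coda /ddd/ has 3 consonants (> 2) → not permitted
rfojj.nlo — violates constraint (iv): syllable 1 onset /rf/: /r/ (liquid, 4) → /f/ (fricative, 2) does not rise → not permitted
mpuj.brujj — violates constraint (iv): syllable 1 onset /mp/: /m/ (nasal, 3) → /p/ (stop, 1) does not rise → not permitted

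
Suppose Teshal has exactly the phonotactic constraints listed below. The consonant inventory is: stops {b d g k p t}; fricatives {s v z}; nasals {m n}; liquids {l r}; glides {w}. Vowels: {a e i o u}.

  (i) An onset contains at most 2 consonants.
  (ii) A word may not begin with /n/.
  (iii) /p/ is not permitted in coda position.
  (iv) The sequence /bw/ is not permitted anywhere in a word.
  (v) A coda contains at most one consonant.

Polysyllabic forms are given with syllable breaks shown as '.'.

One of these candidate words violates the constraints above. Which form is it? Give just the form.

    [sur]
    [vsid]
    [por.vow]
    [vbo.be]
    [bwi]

[sur] — σ1 onset /s/, coda /r/ ok → permitted
[vsid] — σ1 onset /vs/ (2C), coda /d/ ok → permitted
[por.vow] — σ1 onset /p/, coda /r/ ok; σ2 onset /v/, coda /w/ ok → permitted
[vbo.be] — σ1 onset /vb/ (2C), coda /∅/ ok; σ2 onset /b/, coda /∅/ ok → permitted
[bwi] — violates constraint (iv): contains banned sequence /bw/ → not permitted

[bwi]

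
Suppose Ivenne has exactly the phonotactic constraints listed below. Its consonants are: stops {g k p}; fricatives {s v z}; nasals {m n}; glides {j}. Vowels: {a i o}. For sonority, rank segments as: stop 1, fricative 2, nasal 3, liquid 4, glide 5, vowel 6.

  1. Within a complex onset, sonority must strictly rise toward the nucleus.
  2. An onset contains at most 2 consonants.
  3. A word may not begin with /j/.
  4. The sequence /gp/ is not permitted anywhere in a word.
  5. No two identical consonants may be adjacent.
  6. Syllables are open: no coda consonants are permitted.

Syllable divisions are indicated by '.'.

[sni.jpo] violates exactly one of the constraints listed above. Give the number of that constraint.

1

[sni.jpo]: syllable 2 onset /jp/: /j/ (glide, 5) → /p/ (stop, 1) does not rise.
This is a violation of constraint 1: "Within a complex onset, sonority must strictly rise toward the nucleus."
The remaining constraints (2, 3, 4, 5, 6) are satisfied.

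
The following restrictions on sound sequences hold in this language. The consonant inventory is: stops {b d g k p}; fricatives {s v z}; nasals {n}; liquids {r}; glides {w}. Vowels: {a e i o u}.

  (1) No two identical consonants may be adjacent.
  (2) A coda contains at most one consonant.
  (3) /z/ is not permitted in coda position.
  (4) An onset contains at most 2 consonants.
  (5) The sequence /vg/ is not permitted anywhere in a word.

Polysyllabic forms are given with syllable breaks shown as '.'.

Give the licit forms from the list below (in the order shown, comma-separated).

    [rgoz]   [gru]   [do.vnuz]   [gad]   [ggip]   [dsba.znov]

[rgoz] — violates constraint 3: syllable 1 coda contains /z/ → illicit
[gru] — σ1 onset /gr/ (2C), coda /∅/ ok → licit
[do.vnuz] — violates constraint 3: syllable 2 coda contains /z/ → illicit
[gad] — σ1 onset /g/, coda /d/ ok → licit
[ggip] — violates constraint 1: adjacent identical consonants /gg/ → illicit
[dsba.znov] — violates constraint 4: syllable 1 onset /dsb/ has 3 consonants (> 2) → illicit

[gru], [gad]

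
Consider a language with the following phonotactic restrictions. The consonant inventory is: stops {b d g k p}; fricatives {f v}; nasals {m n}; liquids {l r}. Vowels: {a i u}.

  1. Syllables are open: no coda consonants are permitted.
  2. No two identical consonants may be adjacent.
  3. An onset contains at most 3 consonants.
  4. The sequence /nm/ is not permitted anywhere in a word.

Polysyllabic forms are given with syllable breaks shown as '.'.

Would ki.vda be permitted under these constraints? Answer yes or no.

yes

ki.vda — σ1 onset /k/, coda /∅/ ok; σ2 onset /vd/ (2C), coda /∅/ ok → permitted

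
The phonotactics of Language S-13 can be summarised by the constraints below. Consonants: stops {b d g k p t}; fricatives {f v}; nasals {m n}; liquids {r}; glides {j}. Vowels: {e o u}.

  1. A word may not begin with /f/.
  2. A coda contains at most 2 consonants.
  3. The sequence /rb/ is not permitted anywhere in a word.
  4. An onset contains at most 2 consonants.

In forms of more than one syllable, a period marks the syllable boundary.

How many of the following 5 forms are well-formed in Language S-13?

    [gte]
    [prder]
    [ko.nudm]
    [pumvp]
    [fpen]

2

[gte] — σ1 onset /gt/ (2C), coda /∅/ ok → well-formed
[prder] — violates constraint 4: syllable 1 onset /prd/ has 3 consonants (> 2) → ill-formed
[ko.nudm] — σ1 onset /k/, coda /∅/ ok; σ2 onset /n/, coda /dm/ (2C) ok → well-formed
[pumvp] — violates constraint 2: syllable 1 coda /mvp/ has 3 consonants (> 2) → ill-formed
[fpen] — violates constraint 1: word begins with /f/ → ill-formed
Well-formed: [gte], [ko.nudm] → 2.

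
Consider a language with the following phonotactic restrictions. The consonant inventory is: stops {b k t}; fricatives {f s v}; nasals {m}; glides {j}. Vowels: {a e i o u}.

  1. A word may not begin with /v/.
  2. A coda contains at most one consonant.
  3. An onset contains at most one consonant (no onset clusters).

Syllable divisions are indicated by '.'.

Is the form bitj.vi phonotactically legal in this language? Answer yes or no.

no

bitj.vi — violates constraint 2: syllable 1 coda /tj/ has 2 consonants (> 1) → phonotactically illegal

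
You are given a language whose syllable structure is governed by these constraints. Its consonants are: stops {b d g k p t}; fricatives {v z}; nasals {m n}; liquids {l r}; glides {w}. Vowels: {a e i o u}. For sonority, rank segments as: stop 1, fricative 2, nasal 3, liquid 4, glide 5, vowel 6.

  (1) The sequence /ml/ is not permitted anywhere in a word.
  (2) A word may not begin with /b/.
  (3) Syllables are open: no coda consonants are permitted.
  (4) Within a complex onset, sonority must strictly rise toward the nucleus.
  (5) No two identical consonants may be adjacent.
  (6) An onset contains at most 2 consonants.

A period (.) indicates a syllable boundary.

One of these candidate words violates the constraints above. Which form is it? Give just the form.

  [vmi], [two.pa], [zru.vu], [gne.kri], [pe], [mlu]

[vmi] — σ1 onset /vm/ (2→3 rises), coda /∅/ ok → permitted
[two.pa] — σ1 onset /tw/ (1→5 rises), coda /∅/ ok; σ2 onset /p/, coda /∅/ ok → permitted
[zru.vu] — σ1 onset /zr/ (2→4 rises), coda /∅/ ok; σ2 onset /v/, coda /∅/ ok → permitted
[gne.kri] — σ1 onset /gn/ (1→3 rises), coda /∅/ ok; σ2 onset /kr/ (1→4 rises), coda /∅/ ok → permitted
[pe] — σ1 onset /p/, coda /∅/ ok → permitted
[mlu] — violates constraint 1: contains banned sequence /ml/ → not permitted

[mlu]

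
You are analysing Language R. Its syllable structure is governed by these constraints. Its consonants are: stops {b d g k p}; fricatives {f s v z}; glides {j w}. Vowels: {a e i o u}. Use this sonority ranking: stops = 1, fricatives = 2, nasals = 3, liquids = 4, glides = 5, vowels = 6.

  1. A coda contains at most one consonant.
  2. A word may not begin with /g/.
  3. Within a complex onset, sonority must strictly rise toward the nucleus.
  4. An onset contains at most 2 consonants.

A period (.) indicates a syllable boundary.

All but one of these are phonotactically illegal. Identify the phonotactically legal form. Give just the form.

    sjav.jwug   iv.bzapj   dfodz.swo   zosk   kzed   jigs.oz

kzed

sjav.jwug — violates constraint 3: syllable 2 onset /jw/: /j/ (glide, 5) → /w/ (glide, 5) does not rise → phonotactically illegal
iv.bzapj — violates constraint 1: syllable 2 coda /pj/ has 2 consonants (> 1) → phonotactically illegal
dfodz.swo — violates constraint 1: syllable 1 coda /dz/ has 2 consonants (> 1) → phonotactically illegal
zosk — violates constraint 1: syllable 1 coda /sk/ has 2 consonants (> 1) → phonotactically illegal
kzed — σ1 onset /kz/ (1→2 rises), coda /d/ ok → phonotactically legal
jigs.oz — violates constraint 1: syllable 1 coda /gs/ has 2 consonants (> 1) → phonotactically illegal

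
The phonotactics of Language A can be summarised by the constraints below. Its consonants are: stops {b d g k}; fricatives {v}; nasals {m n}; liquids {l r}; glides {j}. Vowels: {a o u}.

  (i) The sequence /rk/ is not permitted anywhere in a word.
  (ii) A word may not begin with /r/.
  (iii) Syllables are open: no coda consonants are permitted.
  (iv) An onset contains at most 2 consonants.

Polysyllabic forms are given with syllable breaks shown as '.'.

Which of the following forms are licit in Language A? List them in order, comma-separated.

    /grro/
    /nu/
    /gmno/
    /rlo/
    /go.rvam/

/nu/

/grro/ — violates constraint (iv): syllable 1 onset /grr/ has 3 consonants (> 2) → illicit
/nu/ — σ1 onset /n/, coda /∅/ ok → licit
/gmno/ — violates constraint (iv): syllable 1 onset /gmn/ has 3 consonants (> 2) → illicit
/rlo/ — violates constraint (ii): word begins with /r/ → illicit
/go.rvam/ — violates constraint (iii): syllable 2 coda /m/ has 1 consonant (> 0) → illicit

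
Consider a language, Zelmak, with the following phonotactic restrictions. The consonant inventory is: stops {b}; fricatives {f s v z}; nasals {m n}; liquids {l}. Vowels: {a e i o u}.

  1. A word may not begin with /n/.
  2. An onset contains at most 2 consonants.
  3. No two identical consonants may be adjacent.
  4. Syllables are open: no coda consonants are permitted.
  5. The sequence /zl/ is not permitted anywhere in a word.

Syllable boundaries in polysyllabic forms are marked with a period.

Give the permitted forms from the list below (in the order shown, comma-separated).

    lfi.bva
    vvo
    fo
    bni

lfi.bva — σ1 onset /lf/ (2C), coda /∅/ ok; σ2 onset /bv/ (2C), coda /∅/ ok → permitted
vvo — violates constraint 3: adjacent identical consonants /vv/ → not permitted
fo — σ1 onset /f/, coda /∅/ ok → permitted
bni — σ1 onset /bn/ (2C), coda /∅/ ok → permitted

lfi.bva, fo, bni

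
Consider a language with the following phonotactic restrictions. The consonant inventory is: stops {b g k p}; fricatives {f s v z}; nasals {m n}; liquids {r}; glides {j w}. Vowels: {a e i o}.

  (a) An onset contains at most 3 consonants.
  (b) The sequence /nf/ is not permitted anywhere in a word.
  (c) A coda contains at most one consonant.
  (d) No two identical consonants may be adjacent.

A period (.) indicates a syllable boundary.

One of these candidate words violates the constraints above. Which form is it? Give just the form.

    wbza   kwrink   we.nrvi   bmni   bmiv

kwrink

wbza — σ1 onset /wbz/ (3C), coda /∅/ ok → well-formed
kwrink — violates constraint (c): syllable 1 coda /nk/ has 2 consonants (> 1) → ill-formed
we.nrvi — σ1 onset /w/, coda /∅/ ok; σ2 onset /nrv/ (3C), coda /∅/ ok → well-formed
bmni — σ1 onset /bmn/ (3C), coda /∅/ ok → well-formed
bmiv — σ1 onset /bm/ (2C), coda /v/ ok → well-formed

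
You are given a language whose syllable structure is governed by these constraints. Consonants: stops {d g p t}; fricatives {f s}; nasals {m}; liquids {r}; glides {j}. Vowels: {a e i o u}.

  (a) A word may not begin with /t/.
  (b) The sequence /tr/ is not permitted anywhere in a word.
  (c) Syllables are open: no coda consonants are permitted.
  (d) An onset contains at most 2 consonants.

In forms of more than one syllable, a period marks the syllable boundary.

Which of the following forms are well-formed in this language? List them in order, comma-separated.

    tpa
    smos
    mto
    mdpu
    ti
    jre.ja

tpa — violates constraint (a): word begins with /t/ → ill-formed
smos — violates constraint (c): syllable 1 coda /s/ has 1 consonant (> 0) → ill-formed
mto — σ1 onset /mt/ (2C), coda /∅/ ok → well-formed
mdpu — violates constraint (d): syllable 1 onset /mdp/ has 3 consonants (> 2) → ill-formed
ti — violates constraint (a): word begins with /t/ → ill-formed
jre.ja — σ1 onset /jr/ (2C), coda /∅/ ok; σ2 onset /j/, coda /∅/ ok → well-formed

mto, jre.ja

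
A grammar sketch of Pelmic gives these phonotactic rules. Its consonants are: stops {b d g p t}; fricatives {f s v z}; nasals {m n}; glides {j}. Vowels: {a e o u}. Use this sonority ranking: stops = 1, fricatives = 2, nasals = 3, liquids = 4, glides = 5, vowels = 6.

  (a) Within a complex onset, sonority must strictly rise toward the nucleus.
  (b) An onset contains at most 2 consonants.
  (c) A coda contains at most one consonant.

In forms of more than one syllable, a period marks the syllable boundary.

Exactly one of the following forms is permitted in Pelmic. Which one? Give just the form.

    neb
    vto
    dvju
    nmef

neb — σ1 onset /n/, coda /b/ ok → permitted
vto — violates constraint (a): syllable 1 onset /vt/: /v/ (fricative, 2) → /t/ (stop, 1) does not rise → not permitted
dvju — violates constraint (b): syllable 1 onset /dvj/ has 3 consonants (> 2) → not permitted
nmef — violates constraint (a): syllable 1 onset /nm/: /n/ (nasal, 3) → /m/ (nasal, 3) does not rise → not permitted

neb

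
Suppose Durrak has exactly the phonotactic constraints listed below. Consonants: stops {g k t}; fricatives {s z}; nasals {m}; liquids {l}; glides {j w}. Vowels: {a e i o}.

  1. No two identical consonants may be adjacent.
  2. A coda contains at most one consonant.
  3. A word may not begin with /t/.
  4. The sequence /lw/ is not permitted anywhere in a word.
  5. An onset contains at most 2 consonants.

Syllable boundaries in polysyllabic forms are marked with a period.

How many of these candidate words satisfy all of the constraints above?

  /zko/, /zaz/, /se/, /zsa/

4

/zko/ — σ1 onset /zk/ (2C), coda /∅/ ok → well-formed
/zaz/ — σ1 onset /z/, coda /z/ ok → well-formed
/se/ — σ1 onset /s/, coda /∅/ ok → well-formed
/zsa/ — σ1 onset /zs/ (2C), coda /∅/ ok → well-formed
Well-formed: /zko/, /zaz/, /se/, /zsa/ → 4.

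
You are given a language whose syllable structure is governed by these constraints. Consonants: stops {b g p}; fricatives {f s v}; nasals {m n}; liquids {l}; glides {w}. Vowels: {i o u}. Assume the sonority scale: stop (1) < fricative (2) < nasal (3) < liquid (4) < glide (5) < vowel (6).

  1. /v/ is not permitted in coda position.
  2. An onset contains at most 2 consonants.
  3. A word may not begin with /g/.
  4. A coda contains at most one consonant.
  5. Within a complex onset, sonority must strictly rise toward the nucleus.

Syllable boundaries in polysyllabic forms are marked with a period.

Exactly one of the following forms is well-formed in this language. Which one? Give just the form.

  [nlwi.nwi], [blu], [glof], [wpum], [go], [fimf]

[blu]

[nlwi.nwi] — violates constraint 2: syllable 1 onset /nlw/ has 3 consonants (> 2) → ill-formed
[blu] — σ1 onset /bl/ (1→4 rises), coda /∅/ ok → well-formed
[glof] — violates constraint 3: word begins with /g/ → ill-formed
[wpum] — violates constraint 5: syllable 1 onset /wp/: /w/ (glide, 5) → /p/ (stop, 1) does not rise → ill-formed
[go] — violates constraint 3: word begins with /g/ → ill-formed
[fimf] — violates constraint 4: syllable 1 coda /mf/ has 2 consonants (> 1) → ill-formed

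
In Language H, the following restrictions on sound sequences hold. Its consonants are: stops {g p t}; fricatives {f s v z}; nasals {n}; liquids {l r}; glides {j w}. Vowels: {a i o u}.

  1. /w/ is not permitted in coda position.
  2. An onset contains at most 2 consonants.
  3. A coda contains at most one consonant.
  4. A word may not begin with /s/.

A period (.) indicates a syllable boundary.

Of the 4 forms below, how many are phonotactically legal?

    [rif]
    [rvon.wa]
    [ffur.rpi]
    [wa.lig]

[rif] — σ1 onset /r/, coda /f/ ok → phonotactically legal
[rvon.wa] — σ1 onset /rv/ (2C), coda /n/ ok; σ2 onset /w/, coda /∅/ ok → phonotactically legal
[ffur.rpi] — σ1 onset /ff/ (2C), coda /r/ ok; σ2 onset /rp/ (2C), coda /∅/ ok → phonotactically legal
[wa.lig] — σ1 onset /w/, coda /∅/ ok; σ2 onset /l/, coda /g/ ok → phonotactically legal
Phonotactically legal: [rif], [rvon.wa], [ffur.rpi], [wa.lig] → 4.

4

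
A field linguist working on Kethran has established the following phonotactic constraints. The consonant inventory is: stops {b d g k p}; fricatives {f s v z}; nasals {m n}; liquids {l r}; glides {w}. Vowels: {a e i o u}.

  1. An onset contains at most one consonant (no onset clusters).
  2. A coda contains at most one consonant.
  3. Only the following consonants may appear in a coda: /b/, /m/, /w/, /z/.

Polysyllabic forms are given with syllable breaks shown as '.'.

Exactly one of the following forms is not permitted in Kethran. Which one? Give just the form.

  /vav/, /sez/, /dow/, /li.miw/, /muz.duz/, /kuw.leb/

/vav/

/vav/ — violates constraint 3: syllable 1 coda contains /v/, which is not a licensed coda consonant → not permitted
/sez/ — σ1 onset /s/, coda /z/ ok → permitted
/dow/ — σ1 onset /d/, coda /w/ ok → permitted
/li.miw/ — σ1 onset /l/, coda /∅/ ok; σ2 onset /m/, coda /w/ ok → permitted
/muz.duz/ — σ1 onset /m/, coda /z/ ok; σ2 onset /d/, coda /z/ ok → permitted
/kuw.leb/ — σ1 onset /k/, coda /w/ ok; σ2 onset /l/, coda /b/ ok → permitted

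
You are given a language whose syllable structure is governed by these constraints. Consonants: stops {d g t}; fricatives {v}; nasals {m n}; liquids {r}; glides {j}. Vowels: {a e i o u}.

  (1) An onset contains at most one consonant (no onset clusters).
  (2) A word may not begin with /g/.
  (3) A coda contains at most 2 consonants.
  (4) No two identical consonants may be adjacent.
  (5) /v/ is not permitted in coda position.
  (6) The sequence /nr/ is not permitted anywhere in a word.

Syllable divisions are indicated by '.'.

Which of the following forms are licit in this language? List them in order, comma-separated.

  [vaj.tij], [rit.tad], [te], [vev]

[vaj.tij], [te]

[vaj.tij] — σ1 onset /v/, coda /j/ ok; σ2 onset /t/, coda /j/ ok → licit
[rit.tad] — violates constraint 4: adjacent identical consonants /tt/ → illicit
[te] — σ1 onset /t/, coda /∅/ ok → licit
[vev] — violates constraint 5: syllable 1 coda contains /v/ → illicit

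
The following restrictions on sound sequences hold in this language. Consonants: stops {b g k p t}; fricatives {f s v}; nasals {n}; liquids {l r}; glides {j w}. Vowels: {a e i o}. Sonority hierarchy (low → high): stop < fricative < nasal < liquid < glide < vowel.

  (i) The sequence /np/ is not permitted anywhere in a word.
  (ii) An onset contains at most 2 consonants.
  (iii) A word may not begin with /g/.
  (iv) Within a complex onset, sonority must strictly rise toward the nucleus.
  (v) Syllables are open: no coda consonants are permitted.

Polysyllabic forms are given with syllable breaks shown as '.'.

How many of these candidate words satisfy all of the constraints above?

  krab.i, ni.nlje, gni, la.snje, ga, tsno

0

krab.i — violates constraint (v): syllable 1 coda /b/ has 1 consonant (> 0) → phonotactically illegal
ni.nlje — violates constraint (ii): syllable 2 onset /nlj/ has 3 consonants (> 2) → phonotactically illegal
gni — violates constraint (iii): word begins with /g/ → phonotactically illegal
la.snje — violates constraint (ii): syllable 2 onset /snj/ has 3 consonants (> 2) → phonotactically illegal
ga — violates constraint (iii): word begins with /g/ → phonotactically illegal
tsno — violates constraint (ii): syllable 1 onset /tsn/ has 3 consonants (> 2) → phonotactically illegal
No form is phonotactically legal → 0.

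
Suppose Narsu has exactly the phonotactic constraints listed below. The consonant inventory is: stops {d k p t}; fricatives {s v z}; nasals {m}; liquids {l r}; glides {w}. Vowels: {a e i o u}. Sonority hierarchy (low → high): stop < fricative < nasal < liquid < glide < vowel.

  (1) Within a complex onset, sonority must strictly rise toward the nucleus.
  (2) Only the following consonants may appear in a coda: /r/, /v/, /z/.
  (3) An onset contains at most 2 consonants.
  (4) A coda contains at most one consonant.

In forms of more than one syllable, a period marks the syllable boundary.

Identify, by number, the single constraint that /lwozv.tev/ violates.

/lwozv.tev/: syllable 1 coda /zv/ has 2 consonants (> 1).
This is a violation of constraint 4: "A coda contains at most one consonant."
The remaining constraints (1, 2, 3) are satisfied.

4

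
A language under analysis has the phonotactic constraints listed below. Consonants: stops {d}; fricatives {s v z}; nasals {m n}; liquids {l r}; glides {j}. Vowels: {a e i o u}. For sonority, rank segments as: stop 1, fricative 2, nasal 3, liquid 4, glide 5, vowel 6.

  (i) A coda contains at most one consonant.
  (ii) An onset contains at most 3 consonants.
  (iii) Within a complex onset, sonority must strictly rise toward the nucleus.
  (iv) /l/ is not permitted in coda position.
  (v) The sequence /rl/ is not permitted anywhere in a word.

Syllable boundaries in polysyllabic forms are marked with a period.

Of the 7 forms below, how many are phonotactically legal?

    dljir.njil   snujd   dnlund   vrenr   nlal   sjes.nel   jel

dljir.njil — violates constraint (iv): syllable 2 coda contains /l/ → phonotactically illegal
snujd — violates constraint (i): syllable 1 coda /jd/ has 2 consonants (> 1) → phonotactically illegal
dnlund — violates constraint (i): syllable 1 coda /nd/ has 2 consonants (> 1) → phonotactically illegal
vrenr — violates constraint (i): syllable 1 coda /nr/ has 2 consonants (> 1) → phonotactically illegal
nlal — violates constraint (iv): syllable 1 coda contains /l/ → phonotactically illegal
sjes.nel — violates constraint (iv): syllable 2 coda contains /l/ → phonotactically illegal
jel — violates constraint (iv): syllable 1 coda contains /l/ → phonotactically illegal
No form is phonotactically legal → 0.

0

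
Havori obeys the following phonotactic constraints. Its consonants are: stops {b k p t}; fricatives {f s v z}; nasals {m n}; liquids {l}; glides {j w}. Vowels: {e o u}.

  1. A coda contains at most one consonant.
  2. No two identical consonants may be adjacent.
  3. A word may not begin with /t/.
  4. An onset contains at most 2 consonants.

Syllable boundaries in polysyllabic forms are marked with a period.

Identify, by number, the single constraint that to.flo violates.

3

to.flo: word begins with /t/.
This is a violation of constraint 3: "A word may not begin with /t/."
The remaining constraints (1, 2, 4) are satisfied.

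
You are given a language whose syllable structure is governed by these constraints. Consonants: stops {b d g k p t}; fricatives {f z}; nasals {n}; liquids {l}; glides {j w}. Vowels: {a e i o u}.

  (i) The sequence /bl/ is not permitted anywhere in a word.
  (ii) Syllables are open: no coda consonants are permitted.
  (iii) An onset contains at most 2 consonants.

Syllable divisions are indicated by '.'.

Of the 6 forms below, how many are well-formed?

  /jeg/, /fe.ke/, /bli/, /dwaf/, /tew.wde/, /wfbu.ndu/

/jeg/ — violates constraint (ii): syllable 1 coda /g/ has 1 consonant (> 0) → ill-formed
/fe.ke/ — σ1 onset /f/, coda /∅/ ok; σ2 onset /k/, coda /∅/ ok → well-formed
/bli/ — violates constraint (i): contains banned sequence /bl/ → ill-formed
/dwaf/ — violates constraint (ii): syllable 1 coda /f/ has 1 consonant (> 0) → ill-formed
/tew.wde/ — violates constraint (ii): syllable 1 coda /w/ has 1 consonant (> 0) → ill-formed
/wfbu.ndu/ — violates constraint (iii): syllable 1 onset /wfb/ has 3 consonants (> 2) → ill-formed
Well-formed: /fe.ke/ → 1.

1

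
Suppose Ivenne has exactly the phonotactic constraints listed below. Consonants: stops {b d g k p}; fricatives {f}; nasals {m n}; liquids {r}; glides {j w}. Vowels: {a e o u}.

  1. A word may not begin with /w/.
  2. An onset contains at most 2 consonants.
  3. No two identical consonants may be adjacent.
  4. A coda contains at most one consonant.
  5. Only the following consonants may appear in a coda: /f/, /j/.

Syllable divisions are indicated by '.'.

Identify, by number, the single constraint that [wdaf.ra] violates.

[wdaf.ra]: word begins with /w/.
This is a violation of constraint 1: "A word may not begin with /w/."
The remaining constraints (2, 3, 4, 5) are satisfied.

1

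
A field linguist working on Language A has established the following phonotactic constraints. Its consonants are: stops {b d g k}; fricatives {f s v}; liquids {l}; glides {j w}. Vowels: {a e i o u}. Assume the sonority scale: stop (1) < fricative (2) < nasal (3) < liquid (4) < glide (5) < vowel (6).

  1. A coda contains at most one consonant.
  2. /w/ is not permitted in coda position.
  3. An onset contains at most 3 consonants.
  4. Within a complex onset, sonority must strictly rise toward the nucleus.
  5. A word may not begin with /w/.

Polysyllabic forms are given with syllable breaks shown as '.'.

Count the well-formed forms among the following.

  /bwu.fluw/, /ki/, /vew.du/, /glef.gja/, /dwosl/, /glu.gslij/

/bwu.fluw/ — violates constraint 2: syllable 2 coda contains /w/ → ill-formed
/ki/ — σ1 onset /k/, coda /∅/ ok → well-formed
/vew.du/ — violates constraint 2: syllable 1 coda contains /w/ → ill-formed
/glef.gja/ — σ1 onset /gl/ (1→4 rises), coda /f/ ok; σ2 onset /gj/ (1→5 rises), coda /∅/ ok → well-formed
/dwosl/ — violates constraint 1: syllable 1 coda /sl/ has 2 consonants (> 1) → ill-formed
/glu.gslij/ — σ1 onset /gl/ (1→4 rises), coda /∅/ ok; σ2 onset /gsl/ (1→2→4 rises), coda /j/ ok → well-formed
Well-formed: /ki/, /glef.gja/, /glu.gslij/ → 3.

3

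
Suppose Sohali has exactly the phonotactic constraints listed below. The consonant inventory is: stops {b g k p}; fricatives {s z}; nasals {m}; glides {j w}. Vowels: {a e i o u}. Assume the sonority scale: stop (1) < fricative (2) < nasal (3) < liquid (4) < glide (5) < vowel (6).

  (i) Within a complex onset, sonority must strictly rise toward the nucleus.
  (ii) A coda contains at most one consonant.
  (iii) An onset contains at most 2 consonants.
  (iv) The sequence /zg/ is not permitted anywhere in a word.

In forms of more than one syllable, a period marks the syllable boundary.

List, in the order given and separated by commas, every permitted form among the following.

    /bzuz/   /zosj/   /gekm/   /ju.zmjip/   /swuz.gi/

/bzuz/

/bzuz/ — σ1 onset /bz/ (1→2 rises), coda /z/ ok → permitted
/zosj/ — violates constraint (ii): syllable 1 coda /sj/ has 2 consonants (> 1) → not permitted
/gekm/ — violates constraint (ii): syllable 1 coda /km/ has 2 consonants (> 1) → not permitted
/ju.zmjip/ — violates constraint (iii): syllable 2 onset /zmj/ has 3 consonants (> 2) → not permitted
/swuz.gi/ — violates constraint (iv): contains banned sequence /zg/ → not permitted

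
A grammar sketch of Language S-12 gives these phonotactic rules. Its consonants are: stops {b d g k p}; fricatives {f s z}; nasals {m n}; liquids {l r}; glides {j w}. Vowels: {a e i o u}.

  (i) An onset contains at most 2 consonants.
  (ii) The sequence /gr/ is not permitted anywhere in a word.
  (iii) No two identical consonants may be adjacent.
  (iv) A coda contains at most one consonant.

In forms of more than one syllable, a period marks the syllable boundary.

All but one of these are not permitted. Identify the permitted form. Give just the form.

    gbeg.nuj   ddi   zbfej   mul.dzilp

gbeg.nuj

gbeg.nuj — σ1 onset /gb/ (2C), coda /g/ ok; σ2 onset /n/, coda /j/ ok → permitted
ddi — violates constraint (iii): adjacent identical consonants /dd/ → not permitted
zbfej — violates constraint (i): syllable 1 onset /zbf/ has 3 consonants (> 2) → not permitted
mul.dzilp — violates constraint (iv): syllable 2 coda /lp/ has 2 consonants (> 1) → not permitted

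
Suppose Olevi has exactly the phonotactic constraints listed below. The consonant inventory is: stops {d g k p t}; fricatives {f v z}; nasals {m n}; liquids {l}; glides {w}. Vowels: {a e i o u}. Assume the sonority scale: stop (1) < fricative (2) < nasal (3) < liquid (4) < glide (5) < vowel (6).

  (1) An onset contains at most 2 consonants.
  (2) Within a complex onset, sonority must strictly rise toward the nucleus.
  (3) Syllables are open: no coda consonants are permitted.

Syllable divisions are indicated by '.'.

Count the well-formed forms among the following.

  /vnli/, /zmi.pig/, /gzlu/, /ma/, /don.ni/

/vnli/ — violates constraint 1: syllable 1 onset /vnl/ has 3 consonants (> 2) → ill-formed
/zmi.pig/ — violates constraint 3: syllable 2 coda /g/ has 1 consonant (> 0) → ill-formed
/gzlu/ — violates constraint 1: syllable 1 onset /gzl/ has 3 consonants (> 2) → ill-formed
/ma/ — σ1 onset /m/, coda /∅/ ok → well-formed
/don.ni/ — violates constraint 3: syllable 1 coda /n/ has 1 consonant (> 0) → ill-formed
Well-formed: /ma/ → 1.

1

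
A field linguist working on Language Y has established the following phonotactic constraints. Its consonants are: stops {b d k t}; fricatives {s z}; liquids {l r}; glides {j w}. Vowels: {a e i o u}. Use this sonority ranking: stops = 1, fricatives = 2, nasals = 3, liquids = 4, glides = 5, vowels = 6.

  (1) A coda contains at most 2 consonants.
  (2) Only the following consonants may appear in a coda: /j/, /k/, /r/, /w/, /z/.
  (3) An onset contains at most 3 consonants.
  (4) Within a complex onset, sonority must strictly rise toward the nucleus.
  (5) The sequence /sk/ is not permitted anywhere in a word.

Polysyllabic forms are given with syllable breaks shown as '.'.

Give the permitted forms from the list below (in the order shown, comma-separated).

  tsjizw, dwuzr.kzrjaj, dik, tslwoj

tsjizw — σ1 onset /tsj/ (1→2→5 rises), coda /zw/ (2C) ok → permitted
dwuzr.kzrjaj — violates constraint 3: syllable 2 onset /kzrj/ has 4 consonants (> 3) → not permitted
dik — σ1 onset /d/, coda /k/ ok → permitted
tslwoj — violates constraint 3: syllable 1 onset /tslw/ has 4 consonants (> 3) → not permitted

tsjizw, dik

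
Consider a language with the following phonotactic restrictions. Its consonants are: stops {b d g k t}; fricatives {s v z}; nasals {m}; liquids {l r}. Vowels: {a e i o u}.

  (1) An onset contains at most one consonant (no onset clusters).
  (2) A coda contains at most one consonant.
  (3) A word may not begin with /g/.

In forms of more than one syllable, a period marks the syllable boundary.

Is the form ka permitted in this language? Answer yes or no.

yes

ka — σ1 onset /k/, coda /∅/ ok → permitted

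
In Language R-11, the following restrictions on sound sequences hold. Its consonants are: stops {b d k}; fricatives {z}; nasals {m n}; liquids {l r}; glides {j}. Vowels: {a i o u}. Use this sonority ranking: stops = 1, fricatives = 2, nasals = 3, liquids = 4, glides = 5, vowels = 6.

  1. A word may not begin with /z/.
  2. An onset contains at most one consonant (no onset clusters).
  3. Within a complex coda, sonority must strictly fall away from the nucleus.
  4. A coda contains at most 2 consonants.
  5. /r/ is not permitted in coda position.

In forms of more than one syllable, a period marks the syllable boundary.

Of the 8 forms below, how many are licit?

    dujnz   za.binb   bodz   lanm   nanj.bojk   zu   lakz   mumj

0

dujnz — violates constraint 4: syllable 1 coda /jnz/ has 3 consonants (> 2) → illicit
za.binb — violates constraint 1: word begins with /z/ → illicit
bodz — violates constraint 3: syllable 1 coda /dz/: /d/ (stop, 1) → /z/ (fricative, 2) does not fall → illicit
lanm — violates constraint 3: syllable 1 coda /nm/: /n/ (nasal, 3) → /m/ (nasal, 3) does not fall → illicit
nanj.bojk — violates constraint 3: syllable 1 coda /nj/: /n/ (nasal, 3) → /j/ (glide, 5) does not fall → illicit
zu — violates constraint 1: word begins with /z/ → illicit
lakz — violates constraint 3: syllable 1 coda /kz/: /k/ (stop, 1) → /z/ (fricative, 2) does not fall → illicit
mumj — violates constraint 3: syllable 1 coda /mj/: /m/ (nasal, 3) → /j/ (glide, 5) does not fall → illicit
No form is licit → 0.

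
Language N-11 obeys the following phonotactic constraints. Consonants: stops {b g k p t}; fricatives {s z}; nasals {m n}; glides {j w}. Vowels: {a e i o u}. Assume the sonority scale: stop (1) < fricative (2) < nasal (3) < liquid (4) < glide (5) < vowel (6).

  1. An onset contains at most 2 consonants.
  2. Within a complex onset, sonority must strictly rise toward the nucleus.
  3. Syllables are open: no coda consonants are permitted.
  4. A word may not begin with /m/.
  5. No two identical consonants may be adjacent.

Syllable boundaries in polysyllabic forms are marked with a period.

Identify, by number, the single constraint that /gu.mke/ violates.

/gu.mke/: syllable 2 onset /mk/: /m/ (nasal, 3) → /k/ (stop, 1) does not rise.
This is a violation of constraint 2: "Within a complex onset, sonority must strictly rise toward the nucleus."
The remaining constraints (1, 3, 4, 5) are satisfied.

2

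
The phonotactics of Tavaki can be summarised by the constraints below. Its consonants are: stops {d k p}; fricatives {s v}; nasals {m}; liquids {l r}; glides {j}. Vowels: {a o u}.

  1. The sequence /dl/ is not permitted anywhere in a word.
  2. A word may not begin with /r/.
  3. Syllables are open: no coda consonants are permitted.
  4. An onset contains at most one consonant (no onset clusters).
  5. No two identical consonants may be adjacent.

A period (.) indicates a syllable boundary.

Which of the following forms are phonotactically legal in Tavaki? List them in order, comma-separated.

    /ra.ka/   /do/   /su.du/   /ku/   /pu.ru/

/do/, /su.du/, /ku/, /pu.ru/

/ra.ka/ — violates constraint 2: word begins with /r/ → phonotactically illegal
/do/ — σ1 onset /d/, coda /∅/ ok → phonotactically legal
/su.du/ — σ1 onset /s/, coda /∅/ ok; σ2 onset /d/, coda /∅/ ok → phonotactically legal
/ku/ — σ1 onset /k/, coda /∅/ ok → phonotactically legal
/pu.ru/ — σ1 onset /p/, coda /∅/ ok; σ2 onset /r/, coda /∅/ ok → phonotactically legal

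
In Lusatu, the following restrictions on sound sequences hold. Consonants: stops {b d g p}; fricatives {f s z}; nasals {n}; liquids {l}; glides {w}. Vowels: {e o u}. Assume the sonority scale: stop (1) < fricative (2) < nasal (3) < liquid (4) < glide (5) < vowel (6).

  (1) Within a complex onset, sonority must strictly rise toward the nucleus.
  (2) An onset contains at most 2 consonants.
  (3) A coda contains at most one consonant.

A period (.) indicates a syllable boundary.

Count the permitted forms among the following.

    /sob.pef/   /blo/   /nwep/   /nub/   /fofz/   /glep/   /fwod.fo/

6

/sob.pef/ — σ1 onset /s/, coda /b/ ok; σ2 onset /p/, coda /f/ ok → permitted
/blo/ — σ1 onset /bl/ (1→4 rises), coda /∅/ ok → permitted
/nwep/ — σ1 onset /nw/ (3→5 rises), coda /p/ ok → permitted
/nub/ — σ1 onset /n/, coda /b/ ok → permitted
/fofz/ — violates constraint 3: syllable 1 coda /fz/ has 2 consonants (> 1) → not permitted
/glep/ — σ1 onset /gl/ (1→4 rises), coda /p/ ok → permitted
/fwod.fo/ — σ1 onset /fw/ (2→5 rises), coda /d/ ok; σ2 onset /f/, coda /∅/ ok → permitted
Permitted: /sob.pef/, /blo/, /nwep/, /nub/, /glep/, /fwod.fo/ → 6.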